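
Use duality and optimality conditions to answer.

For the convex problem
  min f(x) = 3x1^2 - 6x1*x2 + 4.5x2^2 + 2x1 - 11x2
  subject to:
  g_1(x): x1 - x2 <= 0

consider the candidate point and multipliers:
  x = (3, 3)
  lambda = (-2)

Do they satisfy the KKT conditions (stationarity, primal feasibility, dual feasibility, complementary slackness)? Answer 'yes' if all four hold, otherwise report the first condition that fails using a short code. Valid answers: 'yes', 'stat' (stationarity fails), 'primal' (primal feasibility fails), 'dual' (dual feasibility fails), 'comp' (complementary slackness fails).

Gradient of f: grad f(x) = Q x + c = (2, -2)
Constraint values g_i(x) = a_i^T x - b_i:
  g_1((3, 3)) = 0
Stationarity residual: grad f(x) + sum_i lambda_i a_i = (0, 0)
  -> stationarity OK
Primal feasibility (all g_i <= 0): OK
Dual feasibility (all lambda_i >= 0): FAILS
Complementary slackness (lambda_i * g_i(x) = 0 for all i): OK

Verdict: the first failing condition is dual_feasibility -> dual.

dual


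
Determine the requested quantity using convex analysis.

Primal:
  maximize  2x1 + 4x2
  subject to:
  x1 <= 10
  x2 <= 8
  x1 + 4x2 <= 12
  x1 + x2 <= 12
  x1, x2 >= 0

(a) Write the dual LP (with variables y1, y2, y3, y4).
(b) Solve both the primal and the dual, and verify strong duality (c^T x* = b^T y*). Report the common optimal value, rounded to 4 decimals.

The standard primal-dual pair for 'max c^T x s.t. A x <= b, x >= 0' is:
  Dual:  min b^T y  s.t.  A^T y >= c,  y >= 0.

So the dual LP is:
  minimize  10y1 + 8y2 + 12y3 + 12y4
  subject to:
    y1 + y3 + y4 >= 2
    y2 + 4y3 + y4 >= 4
    y1, y2, y3, y4 >= 0

Solving the primal: x* = (10, 0.5).
  primal value c^T x* = 22.
Solving the dual: y* = (1, 0, 1, 0).
  dual value b^T y* = 22.
Strong duality: c^T x* = b^T y*. Confirmed.

22


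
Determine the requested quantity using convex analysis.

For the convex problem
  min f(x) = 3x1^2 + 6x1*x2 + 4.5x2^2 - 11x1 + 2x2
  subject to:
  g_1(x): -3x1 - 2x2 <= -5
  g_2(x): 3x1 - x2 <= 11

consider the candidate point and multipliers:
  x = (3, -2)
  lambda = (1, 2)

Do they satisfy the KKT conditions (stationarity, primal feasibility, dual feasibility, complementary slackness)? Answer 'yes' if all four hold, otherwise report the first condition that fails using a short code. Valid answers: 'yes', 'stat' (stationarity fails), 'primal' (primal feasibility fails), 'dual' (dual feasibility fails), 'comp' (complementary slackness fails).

Gradient of f: grad f(x) = Q x + c = (-5, 2)
Constraint values g_i(x) = a_i^T x - b_i:
  g_1((3, -2)) = 0
  g_2((3, -2)) = 0
Stationarity residual: grad f(x) + sum_i lambda_i a_i = (-2, -2)
  -> stationarity FAILS
Primal feasibility (all g_i <= 0): OK
Dual feasibility (all lambda_i >= 0): OK
Complementary slackness (lambda_i * g_i(x) = 0 for all i): OK

Verdict: the first failing condition is stationarity -> stat.

stat


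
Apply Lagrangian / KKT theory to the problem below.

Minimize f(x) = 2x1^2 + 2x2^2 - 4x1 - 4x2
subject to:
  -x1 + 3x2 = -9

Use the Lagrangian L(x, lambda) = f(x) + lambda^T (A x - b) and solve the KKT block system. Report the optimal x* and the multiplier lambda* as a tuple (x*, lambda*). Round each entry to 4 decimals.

Form the Lagrangian:
  L(x, lambda) = (1/2) x^T Q x + c^T x + lambda^T (A x - b)
Stationarity (grad_x L = 0): Q x + c + A^T lambda = 0.
Primal feasibility: A x = b.

This gives the KKT block system:
  [ Q   A^T ] [ x     ]   [-c ]
  [ A    0  ] [ lambda ] = [ b ]

Solving the linear system:
  x*      = (2.1, -2.3)
  lambda* = (4.4)
  f(x*)   = 20.2

x* = (2.1, -2.3), lambda* = (4.4)


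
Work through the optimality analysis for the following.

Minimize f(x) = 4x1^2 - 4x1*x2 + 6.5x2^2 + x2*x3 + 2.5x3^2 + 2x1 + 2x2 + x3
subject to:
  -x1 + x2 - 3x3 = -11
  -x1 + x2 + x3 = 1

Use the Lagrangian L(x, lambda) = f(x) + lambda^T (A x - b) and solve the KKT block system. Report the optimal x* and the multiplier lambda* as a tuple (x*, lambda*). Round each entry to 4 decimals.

Form the Lagrangian:
  L(x, lambda) = (1/2) x^T Q x + c^T x + lambda^T (A x - b)
Stationarity (grad_x L = 0): Q x + c + A^T lambda = 0.
Primal feasibility: A x = b.

This gives the KKT block system:
  [ Q   A^T ] [ x     ]   [-c ]
  [ A    0  ] [ lambda ] = [ b ]

Solving the linear system:
  x*      = (0.8462, -1.1538, 3)
  lambda* = (7.0577, 6.3269)
  f(x*)   = 36.8462

x* = (0.8462, -1.1538, 3), lambda* = (7.0577, 6.3269)


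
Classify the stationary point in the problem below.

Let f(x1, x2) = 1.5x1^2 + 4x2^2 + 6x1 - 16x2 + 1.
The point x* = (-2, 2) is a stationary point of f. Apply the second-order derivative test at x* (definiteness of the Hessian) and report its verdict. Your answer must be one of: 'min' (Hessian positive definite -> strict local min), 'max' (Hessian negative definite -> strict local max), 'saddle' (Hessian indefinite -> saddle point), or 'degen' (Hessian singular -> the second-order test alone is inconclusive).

Compute the Hessian H = grad^2 f:
  H = [[3, 0], [0, 8]]
Verify stationarity: grad f(x*) = H x* + g = (0, 0).
Eigenvalues of H: 3, 8.
Both eigenvalues > 0, so H is positive definite -> x* is a strict local min.

min


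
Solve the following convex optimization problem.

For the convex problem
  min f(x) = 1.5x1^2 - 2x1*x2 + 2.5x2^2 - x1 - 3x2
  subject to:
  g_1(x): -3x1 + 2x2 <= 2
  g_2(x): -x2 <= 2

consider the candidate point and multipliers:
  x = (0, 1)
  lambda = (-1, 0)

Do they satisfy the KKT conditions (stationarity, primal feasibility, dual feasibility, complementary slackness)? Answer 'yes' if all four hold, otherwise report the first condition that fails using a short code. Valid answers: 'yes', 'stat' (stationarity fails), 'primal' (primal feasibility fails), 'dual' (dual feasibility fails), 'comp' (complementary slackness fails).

Gradient of f: grad f(x) = Q x + c = (-3, 2)
Constraint values g_i(x) = a_i^T x - b_i:
  g_1((0, 1)) = 0
  g_2((0, 1)) = -3
Stationarity residual: grad f(x) + sum_i lambda_i a_i = (0, 0)
  -> stationarity OK
Primal feasibility (all g_i <= 0): OK
Dual feasibility (all lambda_i >= 0): FAILS
Complementary slackness (lambda_i * g_i(x) = 0 for all i): OK

Verdict: the first failing condition is dual_feasibility -> dual.

dual


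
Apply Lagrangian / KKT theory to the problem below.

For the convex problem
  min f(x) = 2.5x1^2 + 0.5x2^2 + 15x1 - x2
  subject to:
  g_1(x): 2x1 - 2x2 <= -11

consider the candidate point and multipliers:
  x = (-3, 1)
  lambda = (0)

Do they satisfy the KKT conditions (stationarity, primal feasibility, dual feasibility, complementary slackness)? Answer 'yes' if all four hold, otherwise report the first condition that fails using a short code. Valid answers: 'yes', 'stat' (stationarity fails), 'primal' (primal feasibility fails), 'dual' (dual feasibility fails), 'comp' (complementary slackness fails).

Gradient of f: grad f(x) = Q x + c = (0, 0)
Constraint values g_i(x) = a_i^T x - b_i:
  g_1((-3, 1)) = 3
Stationarity residual: grad f(x) + sum_i lambda_i a_i = (0, 0)
  -> stationarity OK
Primal feasibility (all g_i <= 0): FAILS
Dual feasibility (all lambda_i >= 0): OK
Complementary slackness (lambda_i * g_i(x) = 0 for all i): OK

Verdict: the first failing condition is primal_feasibility -> primal.

primal


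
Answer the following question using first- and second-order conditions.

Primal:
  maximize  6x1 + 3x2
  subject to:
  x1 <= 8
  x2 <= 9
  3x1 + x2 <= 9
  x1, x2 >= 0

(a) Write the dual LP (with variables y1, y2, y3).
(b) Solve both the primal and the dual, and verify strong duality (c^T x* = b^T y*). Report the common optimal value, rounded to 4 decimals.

The standard primal-dual pair for 'max c^T x s.t. A x <= b, x >= 0' is:
  Dual:  min b^T y  s.t.  A^T y >= c,  y >= 0.

So the dual LP is:
  minimize  8y1 + 9y2 + 9y3
  subject to:
    y1 + 3y3 >= 6
    y2 + y3 >= 3
    y1, y2, y3 >= 0

Solving the primal: x* = (0, 9).
  primal value c^T x* = 27.
Solving the dual: y* = (0, 1, 2).
  dual value b^T y* = 27.
Strong duality: c^T x* = b^T y*. Confirmed.

27


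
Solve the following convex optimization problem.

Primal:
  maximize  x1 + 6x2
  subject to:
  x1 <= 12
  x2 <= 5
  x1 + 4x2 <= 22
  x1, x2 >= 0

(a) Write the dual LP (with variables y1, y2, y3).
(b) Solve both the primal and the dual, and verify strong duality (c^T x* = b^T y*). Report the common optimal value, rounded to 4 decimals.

The standard primal-dual pair for 'max c^T x s.t. A x <= b, x >= 0' is:
  Dual:  min b^T y  s.t.  A^T y >= c,  y >= 0.

So the dual LP is:
  minimize  12y1 + 5y2 + 22y3
  subject to:
    y1 + y3 >= 1
    y2 + 4y3 >= 6
    y1, y2, y3 >= 0

Solving the primal: x* = (2, 5).
  primal value c^T x* = 32.
Solving the dual: y* = (0, 2, 1).
  dual value b^T y* = 32.
Strong duality: c^T x* = b^T y*. Confirmed.

32


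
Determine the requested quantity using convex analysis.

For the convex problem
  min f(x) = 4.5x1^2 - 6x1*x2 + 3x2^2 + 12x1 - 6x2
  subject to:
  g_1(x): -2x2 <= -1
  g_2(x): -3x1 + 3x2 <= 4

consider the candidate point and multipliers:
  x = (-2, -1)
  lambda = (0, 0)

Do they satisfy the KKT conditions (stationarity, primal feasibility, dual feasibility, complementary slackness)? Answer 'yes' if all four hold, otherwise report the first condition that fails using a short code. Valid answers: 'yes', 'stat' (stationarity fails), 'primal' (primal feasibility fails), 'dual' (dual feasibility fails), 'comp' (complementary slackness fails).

Gradient of f: grad f(x) = Q x + c = (0, 0)
Constraint values g_i(x) = a_i^T x - b_i:
  g_1((-2, -1)) = 3
  g_2((-2, -1)) = -1
Stationarity residual: grad f(x) + sum_i lambda_i a_i = (0, 0)
  -> stationarity OK
Primal feasibility (all g_i <= 0): FAILS
Dual feasibility (all lambda_i >= 0): OK
Complementary slackness (lambda_i * g_i(x) = 0 for all i): OK

Verdict: the first failing condition is primal_feasibility -> primal.

primal


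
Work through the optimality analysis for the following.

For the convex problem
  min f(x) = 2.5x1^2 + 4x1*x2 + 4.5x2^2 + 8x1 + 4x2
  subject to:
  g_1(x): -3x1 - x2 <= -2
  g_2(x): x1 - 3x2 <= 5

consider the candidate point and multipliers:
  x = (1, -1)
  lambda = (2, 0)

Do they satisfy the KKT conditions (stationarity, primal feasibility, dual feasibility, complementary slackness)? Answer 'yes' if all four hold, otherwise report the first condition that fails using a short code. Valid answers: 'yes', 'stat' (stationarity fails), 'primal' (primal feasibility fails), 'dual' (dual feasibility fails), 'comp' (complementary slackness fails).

Gradient of f: grad f(x) = Q x + c = (9, -1)
Constraint values g_i(x) = a_i^T x - b_i:
  g_1((1, -1)) = 0
  g_2((1, -1)) = -1
Stationarity residual: grad f(x) + sum_i lambda_i a_i = (3, -3)
  -> stationarity FAILS
Primal feasibility (all g_i <= 0): OK
Dual feasibility (all lambda_i >= 0): OK
Complementary slackness (lambda_i * g_i(x) = 0 for all i): OK

Verdict: the first failing condition is stationarity -> stat.

stat


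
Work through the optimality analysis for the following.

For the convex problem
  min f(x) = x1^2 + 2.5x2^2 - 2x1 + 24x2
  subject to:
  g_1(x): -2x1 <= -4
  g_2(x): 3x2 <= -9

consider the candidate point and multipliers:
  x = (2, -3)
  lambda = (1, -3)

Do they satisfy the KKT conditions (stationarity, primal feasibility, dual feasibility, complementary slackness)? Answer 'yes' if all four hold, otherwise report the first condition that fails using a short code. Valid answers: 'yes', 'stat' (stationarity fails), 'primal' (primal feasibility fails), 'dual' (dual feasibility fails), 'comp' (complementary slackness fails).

Gradient of f: grad f(x) = Q x + c = (2, 9)
Constraint values g_i(x) = a_i^T x - b_i:
  g_1((2, -3)) = 0
  g_2((2, -3)) = 0
Stationarity residual: grad f(x) + sum_i lambda_i a_i = (0, 0)
  -> stationarity OK
Primal feasibility (all g_i <= 0): OK
Dual feasibility (all lambda_i >= 0): FAILS
Complementary slackness (lambda_i * g_i(x) = 0 for all i): OK

Verdict: the first failing condition is dual_feasibility -> dual.

dual


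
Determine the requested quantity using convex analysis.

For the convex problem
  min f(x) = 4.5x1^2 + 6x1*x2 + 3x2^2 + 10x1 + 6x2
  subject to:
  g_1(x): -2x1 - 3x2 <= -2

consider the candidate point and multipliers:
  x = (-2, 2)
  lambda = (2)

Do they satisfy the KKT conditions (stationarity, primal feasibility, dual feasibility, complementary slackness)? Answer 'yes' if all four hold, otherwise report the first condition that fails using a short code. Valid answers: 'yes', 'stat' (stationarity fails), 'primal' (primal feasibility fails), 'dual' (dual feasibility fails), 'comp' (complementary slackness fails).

Gradient of f: grad f(x) = Q x + c = (4, 6)
Constraint values g_i(x) = a_i^T x - b_i:
  g_1((-2, 2)) = 0
Stationarity residual: grad f(x) + sum_i lambda_i a_i = (0, 0)
  -> stationarity OK
Primal feasibility (all g_i <= 0): OK
Dual feasibility (all lambda_i >= 0): OK
Complementary slackness (lambda_i * g_i(x) = 0 for all i): OK

Verdict: yes, KKT holds.

yes


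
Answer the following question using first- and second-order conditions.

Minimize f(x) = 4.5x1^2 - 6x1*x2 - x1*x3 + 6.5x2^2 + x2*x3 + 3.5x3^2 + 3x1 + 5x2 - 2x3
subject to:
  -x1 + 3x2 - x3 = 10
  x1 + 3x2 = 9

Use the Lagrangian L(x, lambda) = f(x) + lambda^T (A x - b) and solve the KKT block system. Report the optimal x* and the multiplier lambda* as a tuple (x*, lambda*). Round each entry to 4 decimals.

Form the Lagrangian:
  L(x, lambda) = (1/2) x^T Q x + c^T x + lambda^T (A x - b)
Stationarity (grad_x L = 0): Q x + c + A^T lambda = 0.
Primal feasibility: A x = b.

This gives the KKT block system:
  [ Q   A^T ] [ x     ]   [-c ]
  [ A    0  ] [ lambda ] = [ b ]

Solving the linear system:
  x*      = (0.3419, 2.886, -1.6837)
  lambda* = (-11.2419, -1.686)
  f(x*)   = 73.2081

x* = (0.3419, 2.886, -1.6837), lambda* = (-11.2419, -1.686)


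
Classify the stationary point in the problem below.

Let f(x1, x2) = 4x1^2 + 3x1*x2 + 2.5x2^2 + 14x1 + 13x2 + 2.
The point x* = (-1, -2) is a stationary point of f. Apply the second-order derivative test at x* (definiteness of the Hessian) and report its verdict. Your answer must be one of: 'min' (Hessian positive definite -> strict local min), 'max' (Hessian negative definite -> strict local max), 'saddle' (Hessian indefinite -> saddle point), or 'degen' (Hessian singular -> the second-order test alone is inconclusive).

Compute the Hessian H = grad^2 f:
  H = [[8, 3], [3, 5]]
Verify stationarity: grad f(x*) = H x* + g = (0, 0).
Eigenvalues of H: 3.1459, 9.8541.
Both eigenvalues > 0, so H is positive definite -> x* is a strict local min.

min


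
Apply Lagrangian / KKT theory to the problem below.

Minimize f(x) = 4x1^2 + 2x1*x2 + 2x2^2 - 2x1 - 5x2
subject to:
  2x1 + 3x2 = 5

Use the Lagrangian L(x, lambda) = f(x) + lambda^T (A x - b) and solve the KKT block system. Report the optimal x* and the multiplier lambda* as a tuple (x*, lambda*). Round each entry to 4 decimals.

Form the Lagrangian:
  L(x, lambda) = (1/2) x^T Q x + c^T x + lambda^T (A x - b)
Stationarity (grad_x L = 0): Q x + c + A^T lambda = 0.
Primal feasibility: A x = b.

This gives the KKT block system:
  [ Q   A^T ] [ x     ]   [-c ]
  [ A    0  ] [ lambda ] = [ b ]

Solving the linear system:
  x*      = (-0.0312, 1.6875)
  lambda* = (-0.5625)
  f(x*)   = -2.7812

x* = (-0.0312, 1.6875), lambda* = (-0.5625)


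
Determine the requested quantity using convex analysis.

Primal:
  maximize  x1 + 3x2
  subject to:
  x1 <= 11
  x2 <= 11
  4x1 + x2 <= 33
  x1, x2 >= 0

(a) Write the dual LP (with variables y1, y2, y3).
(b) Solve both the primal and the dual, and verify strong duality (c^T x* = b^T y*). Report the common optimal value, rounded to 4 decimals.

The standard primal-dual pair for 'max c^T x s.t. A x <= b, x >= 0' is:
  Dual:  min b^T y  s.t.  A^T y >= c,  y >= 0.

So the dual LP is:
  minimize  11y1 + 11y2 + 33y3
  subject to:
    y1 + 4y3 >= 1
    y2 + y3 >= 3
    y1, y2, y3 >= 0

Solving the primal: x* = (5.5, 11).
  primal value c^T x* = 38.5.
Solving the dual: y* = (0, 2.75, 0.25).
  dual value b^T y* = 38.5.
Strong duality: c^T x* = b^T y*. Confirmed.

38.5


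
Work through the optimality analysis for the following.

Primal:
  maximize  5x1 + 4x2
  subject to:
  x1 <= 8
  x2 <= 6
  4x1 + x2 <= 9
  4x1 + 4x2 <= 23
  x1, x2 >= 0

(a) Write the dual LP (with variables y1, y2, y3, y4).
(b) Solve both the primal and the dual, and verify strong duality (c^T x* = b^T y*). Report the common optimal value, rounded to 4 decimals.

The standard primal-dual pair for 'max c^T x s.t. A x <= b, x >= 0' is:
  Dual:  min b^T y  s.t.  A^T y >= c,  y >= 0.

So the dual LP is:
  minimize  8y1 + 6y2 + 9y3 + 23y4
  subject to:
    y1 + 4y3 + 4y4 >= 5
    y2 + y3 + 4y4 >= 4
    y1, y2, y3, y4 >= 0

Solving the primal: x* = (1.0833, 4.6667).
  primal value c^T x* = 24.0833.
Solving the dual: y* = (0, 0, 0.3333, 0.9167).
  dual value b^T y* = 24.0833.
Strong duality: c^T x* = b^T y*. Confirmed.

24.0833


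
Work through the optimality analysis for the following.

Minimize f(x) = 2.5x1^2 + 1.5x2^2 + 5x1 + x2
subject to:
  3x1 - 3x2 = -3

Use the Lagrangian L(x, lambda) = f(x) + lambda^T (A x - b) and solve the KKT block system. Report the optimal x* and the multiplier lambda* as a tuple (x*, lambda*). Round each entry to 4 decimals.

Form the Lagrangian:
  L(x, lambda) = (1/2) x^T Q x + c^T x + lambda^T (A x - b)
Stationarity (grad_x L = 0): Q x + c + A^T lambda = 0.
Primal feasibility: A x = b.

This gives the KKT block system:
  [ Q   A^T ] [ x     ]   [-c ]
  [ A    0  ] [ lambda ] = [ b ]

Solving the linear system:
  x*      = (-1.125, -0.125)
  lambda* = (0.2083)
  f(x*)   = -2.5625

x* = (-1.125, -0.125), lambda* = (0.2083)


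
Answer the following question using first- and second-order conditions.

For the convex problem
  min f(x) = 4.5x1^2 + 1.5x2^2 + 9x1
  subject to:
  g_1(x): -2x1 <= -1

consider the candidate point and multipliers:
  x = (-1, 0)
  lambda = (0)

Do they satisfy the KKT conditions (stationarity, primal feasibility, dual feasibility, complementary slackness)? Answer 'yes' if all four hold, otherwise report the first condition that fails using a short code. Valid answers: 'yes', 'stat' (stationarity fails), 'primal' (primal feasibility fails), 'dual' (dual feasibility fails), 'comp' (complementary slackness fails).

Gradient of f: grad f(x) = Q x + c = (0, 0)
Constraint values g_i(x) = a_i^T x - b_i:
  g_1((-1, 0)) = 3
Stationarity residual: grad f(x) + sum_i lambda_i a_i = (0, 0)
  -> stationarity OK
Primal feasibility (all g_i <= 0): FAILS
Dual feasibility (all lambda_i >= 0): OK
Complementary slackness (lambda_i * g_i(x) = 0 for all i): OK

Verdict: the first failing condition is primal_feasibility -> primal.

primal


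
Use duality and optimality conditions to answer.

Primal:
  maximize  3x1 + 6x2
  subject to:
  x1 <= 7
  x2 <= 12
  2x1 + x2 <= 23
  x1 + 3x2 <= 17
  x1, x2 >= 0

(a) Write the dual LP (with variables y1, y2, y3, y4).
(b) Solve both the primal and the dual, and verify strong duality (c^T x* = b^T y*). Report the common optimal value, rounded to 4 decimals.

The standard primal-dual pair for 'max c^T x s.t. A x <= b, x >= 0' is:
  Dual:  min b^T y  s.t.  A^T y >= c,  y >= 0.

So the dual LP is:
  minimize  7y1 + 12y2 + 23y3 + 17y4
  subject to:
    y1 + 2y3 + y4 >= 3
    y2 + y3 + 3y4 >= 6
    y1, y2, y3, y4 >= 0

Solving the primal: x* = (7, 3.3333).
  primal value c^T x* = 41.
Solving the dual: y* = (1, 0, 0, 2).
  dual value b^T y* = 41.
Strong duality: c^T x* = b^T y*. Confirmed.

41


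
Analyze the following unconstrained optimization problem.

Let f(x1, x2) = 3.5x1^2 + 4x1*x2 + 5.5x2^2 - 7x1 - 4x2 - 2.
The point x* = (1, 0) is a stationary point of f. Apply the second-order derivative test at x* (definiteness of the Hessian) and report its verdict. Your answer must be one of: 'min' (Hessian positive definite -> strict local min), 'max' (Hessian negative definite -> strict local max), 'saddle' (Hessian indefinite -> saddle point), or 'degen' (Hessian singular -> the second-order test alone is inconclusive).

Compute the Hessian H = grad^2 f:
  H = [[7, 4], [4, 11]]
Verify stationarity: grad f(x*) = H x* + g = (0, 0).
Eigenvalues of H: 4.5279, 13.4721.
Both eigenvalues > 0, so H is positive definite -> x* is a strict local min.

min


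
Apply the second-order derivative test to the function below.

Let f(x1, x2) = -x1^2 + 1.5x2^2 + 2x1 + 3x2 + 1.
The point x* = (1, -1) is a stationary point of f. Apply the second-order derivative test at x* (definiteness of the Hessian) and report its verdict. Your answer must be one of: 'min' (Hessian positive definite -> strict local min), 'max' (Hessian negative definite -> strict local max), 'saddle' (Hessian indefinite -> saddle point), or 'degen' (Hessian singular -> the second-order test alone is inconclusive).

Compute the Hessian H = grad^2 f:
  H = [[-2, 0], [0, 3]]
Verify stationarity: grad f(x*) = H x* + g = (0, 0).
Eigenvalues of H: -2, 3.
Eigenvalues have mixed signs, so H is indefinite -> x* is a saddle point.

saddle


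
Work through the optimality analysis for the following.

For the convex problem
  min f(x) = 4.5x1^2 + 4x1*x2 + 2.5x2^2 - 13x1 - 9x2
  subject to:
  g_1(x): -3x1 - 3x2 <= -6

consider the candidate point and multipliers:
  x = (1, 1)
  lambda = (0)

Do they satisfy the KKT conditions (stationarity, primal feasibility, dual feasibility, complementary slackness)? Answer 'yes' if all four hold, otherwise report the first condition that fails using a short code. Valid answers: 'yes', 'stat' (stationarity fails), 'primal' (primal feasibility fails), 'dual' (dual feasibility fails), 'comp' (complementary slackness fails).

Gradient of f: grad f(x) = Q x + c = (0, 0)
Constraint values g_i(x) = a_i^T x - b_i:
  g_1((1, 1)) = 0
Stationarity residual: grad f(x) + sum_i lambda_i a_i = (0, 0)
  -> stationarity OK
Primal feasibility (all g_i <= 0): OK
Dual feasibility (all lambda_i >= 0): OK
Complementary slackness (lambda_i * g_i(x) = 0 for all i): OK

Verdict: yes, KKT holds.

yes


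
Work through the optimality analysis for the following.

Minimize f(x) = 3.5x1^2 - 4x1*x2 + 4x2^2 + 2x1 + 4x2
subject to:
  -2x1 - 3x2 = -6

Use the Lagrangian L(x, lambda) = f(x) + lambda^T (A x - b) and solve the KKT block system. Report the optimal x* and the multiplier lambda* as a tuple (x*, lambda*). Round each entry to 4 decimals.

Form the Lagrangian:
  L(x, lambda) = (1/2) x^T Q x + c^T x + lambda^T (A x - b)
Stationarity (grad_x L = 0): Q x + c + A^T lambda = 0.
Primal feasibility: A x = b.

This gives the KKT block system:
  [ Q   A^T ] [ x     ]   [-c ]
  [ A    0  ] [ lambda ] = [ b ]

Solving the linear system:
  x*      = (1.2168, 1.1888)
  lambda* = (2.8811)
  f(x*)   = 12.2378

x* = (1.2168, 1.1888), lambda* = (2.8811)


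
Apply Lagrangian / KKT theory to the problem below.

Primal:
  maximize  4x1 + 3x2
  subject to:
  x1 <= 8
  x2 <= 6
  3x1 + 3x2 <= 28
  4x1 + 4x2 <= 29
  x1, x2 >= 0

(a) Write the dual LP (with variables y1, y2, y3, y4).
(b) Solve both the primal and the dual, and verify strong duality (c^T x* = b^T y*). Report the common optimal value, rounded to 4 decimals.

The standard primal-dual pair for 'max c^T x s.t. A x <= b, x >= 0' is:
  Dual:  min b^T y  s.t.  A^T y >= c,  y >= 0.

So the dual LP is:
  minimize  8y1 + 6y2 + 28y3 + 29y4
  subject to:
    y1 + 3y3 + 4y4 >= 4
    y2 + 3y3 + 4y4 >= 3
    y1, y2, y3, y4 >= 0

Solving the primal: x* = (7.25, 0).
  primal value c^T x* = 29.
Solving the dual: y* = (0, 0, 0, 1).
  dual value b^T y* = 29.
Strong duality: c^T x* = b^T y*. Confirmed.

29


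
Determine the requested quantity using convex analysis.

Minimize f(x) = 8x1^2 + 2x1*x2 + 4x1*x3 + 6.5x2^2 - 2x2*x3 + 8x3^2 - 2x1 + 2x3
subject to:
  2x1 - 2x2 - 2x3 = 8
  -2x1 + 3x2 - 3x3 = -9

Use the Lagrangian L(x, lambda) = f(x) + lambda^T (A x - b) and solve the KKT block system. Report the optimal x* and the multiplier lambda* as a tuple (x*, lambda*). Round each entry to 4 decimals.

Form the Lagrangian:
  L(x, lambda) = (1/2) x^T Q x + c^T x + lambda^T (A x - b)
Stationarity (grad_x L = 0): Q x + c + A^T lambda = 0.
Primal feasibility: A x = b.

This gives the KKT block system:
  [ Q   A^T ] [ x     ]   [-c ]
  [ A    0  ] [ lambda ] = [ b ]

Solving the linear system:
  x*      = (1.6197, -2.1502, -0.23)
  lambda* = (-3.7887, 5.5587)
  f(x*)   = 38.3192

x* = (1.6197, -2.1502, -0.23), lambda* = (-3.7887, 5.5587)


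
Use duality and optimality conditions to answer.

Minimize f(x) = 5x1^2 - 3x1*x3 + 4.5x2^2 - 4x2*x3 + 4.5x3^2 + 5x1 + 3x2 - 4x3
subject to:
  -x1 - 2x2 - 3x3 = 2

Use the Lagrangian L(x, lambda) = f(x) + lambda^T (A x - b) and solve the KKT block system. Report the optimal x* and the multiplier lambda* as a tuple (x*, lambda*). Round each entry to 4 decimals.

Form the Lagrangian:
  L(x, lambda) = (1/2) x^T Q x + c^T x + lambda^T (A x - b)
Stationarity (grad_x L = 0): Q x + c + A^T lambda = 0.
Primal feasibility: A x = b.

This gives the KKT block system:
  [ Q   A^T ] [ x     ]   [-c ]
  [ A    0  ] [ lambda ] = [ b ]

Solving the linear system:
  x*      = (-0.5892, -0.5013, -0.1361)
  lambda* = (-0.4839)
  f(x*)   = -1.469

x* = (-0.5892, -0.5013, -0.1361), lambda* = (-0.4839)


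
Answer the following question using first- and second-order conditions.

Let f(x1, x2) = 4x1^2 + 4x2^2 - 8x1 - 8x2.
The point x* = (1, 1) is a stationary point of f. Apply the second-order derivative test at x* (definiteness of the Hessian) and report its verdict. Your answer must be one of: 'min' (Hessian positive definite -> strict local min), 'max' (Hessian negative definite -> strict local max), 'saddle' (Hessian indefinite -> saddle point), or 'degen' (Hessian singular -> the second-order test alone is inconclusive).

Compute the Hessian H = grad^2 f:
  H = [[8, 0], [0, 8]]
Verify stationarity: grad f(x*) = H x* + g = (0, 0).
Eigenvalues of H: 8, 8.
Both eigenvalues > 0, so H is positive definite -> x* is a strict local min.

min


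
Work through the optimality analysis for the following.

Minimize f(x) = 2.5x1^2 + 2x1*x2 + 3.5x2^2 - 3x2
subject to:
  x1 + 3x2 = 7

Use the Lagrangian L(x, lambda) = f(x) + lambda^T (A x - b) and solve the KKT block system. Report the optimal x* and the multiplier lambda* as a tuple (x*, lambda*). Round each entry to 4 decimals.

Form the Lagrangian:
  L(x, lambda) = (1/2) x^T Q x + c^T x + lambda^T (A x - b)
Stationarity (grad_x L = 0): Q x + c + A^T lambda = 0.
Primal feasibility: A x = b.

This gives the KKT block system:
  [ Q   A^T ] [ x     ]   [-c ]
  [ A    0  ] [ lambda ] = [ b ]

Solving the linear system:
  x*      = (-0.05, 2.35)
  lambda* = (-4.45)
  f(x*)   = 12.05

x* = (-0.05, 2.35), lambda* = (-4.45)


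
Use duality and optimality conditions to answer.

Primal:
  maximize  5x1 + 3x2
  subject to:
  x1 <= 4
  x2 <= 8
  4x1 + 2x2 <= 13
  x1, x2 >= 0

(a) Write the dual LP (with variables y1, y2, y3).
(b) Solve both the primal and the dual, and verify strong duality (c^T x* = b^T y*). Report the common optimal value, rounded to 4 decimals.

The standard primal-dual pair for 'max c^T x s.t. A x <= b, x >= 0' is:
  Dual:  min b^T y  s.t.  A^T y >= c,  y >= 0.

So the dual LP is:
  minimize  4y1 + 8y2 + 13y3
  subject to:
    y1 + 4y3 >= 5
    y2 + 2y3 >= 3
    y1, y2, y3 >= 0

Solving the primal: x* = (0, 6.5).
  primal value c^T x* = 19.5.
Solving the dual: y* = (0, 0, 1.5).
  dual value b^T y* = 19.5.
Strong duality: c^T x* = b^T y*. Confirmed.

19.5


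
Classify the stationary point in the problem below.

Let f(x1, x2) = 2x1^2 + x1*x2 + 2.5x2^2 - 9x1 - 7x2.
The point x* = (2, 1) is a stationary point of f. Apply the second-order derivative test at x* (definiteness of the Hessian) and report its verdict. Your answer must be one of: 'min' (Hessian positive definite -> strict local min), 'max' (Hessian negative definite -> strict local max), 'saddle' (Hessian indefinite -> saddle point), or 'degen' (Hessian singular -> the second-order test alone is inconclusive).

Compute the Hessian H = grad^2 f:
  H = [[4, 1], [1, 5]]
Verify stationarity: grad f(x*) = H x* + g = (0, 0).
Eigenvalues of H: 3.382, 5.618.
Both eigenvalues > 0, so H is positive definite -> x* is a strict local min.

min


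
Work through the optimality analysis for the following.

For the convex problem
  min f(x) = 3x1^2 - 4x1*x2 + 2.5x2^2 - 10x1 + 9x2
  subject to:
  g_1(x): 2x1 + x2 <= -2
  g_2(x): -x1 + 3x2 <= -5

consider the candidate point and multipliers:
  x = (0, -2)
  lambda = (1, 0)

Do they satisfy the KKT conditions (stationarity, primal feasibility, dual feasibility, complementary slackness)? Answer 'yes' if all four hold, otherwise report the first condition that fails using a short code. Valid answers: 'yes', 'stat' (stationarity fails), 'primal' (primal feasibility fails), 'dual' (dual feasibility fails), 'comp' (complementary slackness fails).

Gradient of f: grad f(x) = Q x + c = (-2, -1)
Constraint values g_i(x) = a_i^T x - b_i:
  g_1((0, -2)) = 0
  g_2((0, -2)) = -1
Stationarity residual: grad f(x) + sum_i lambda_i a_i = (0, 0)
  -> stationarity OK
Primal feasibility (all g_i <= 0): OK
Dual feasibility (all lambda_i >= 0): OK
Complementary slackness (lambda_i * g_i(x) = 0 for all i): OK

Verdict: yes, KKT holds.

yes


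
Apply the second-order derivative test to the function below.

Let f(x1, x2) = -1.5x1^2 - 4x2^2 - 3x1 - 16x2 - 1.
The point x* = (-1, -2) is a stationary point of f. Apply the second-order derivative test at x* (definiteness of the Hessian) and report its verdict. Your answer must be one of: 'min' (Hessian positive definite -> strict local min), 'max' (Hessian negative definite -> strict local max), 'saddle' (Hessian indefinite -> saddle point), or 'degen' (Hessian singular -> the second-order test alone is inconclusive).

Compute the Hessian H = grad^2 f:
  H = [[-3, 0], [0, -8]]
Verify stationarity: grad f(x*) = H x* + g = (0, 0).
Eigenvalues of H: -8, -3.
Both eigenvalues < 0, so H is negative definite -> x* is a strict local max.

max


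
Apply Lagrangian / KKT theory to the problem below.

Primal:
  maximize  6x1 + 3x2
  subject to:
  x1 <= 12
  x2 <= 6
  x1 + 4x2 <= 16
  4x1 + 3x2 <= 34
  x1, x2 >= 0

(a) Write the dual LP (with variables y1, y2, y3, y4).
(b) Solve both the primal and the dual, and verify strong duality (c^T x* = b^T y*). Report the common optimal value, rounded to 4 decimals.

The standard primal-dual pair for 'max c^T x s.t. A x <= b, x >= 0' is:
  Dual:  min b^T y  s.t.  A^T y >= c,  y >= 0.

So the dual LP is:
  minimize  12y1 + 6y2 + 16y3 + 34y4
  subject to:
    y1 + y3 + 4y4 >= 6
    y2 + 4y3 + 3y4 >= 3
    y1, y2, y3, y4 >= 0

Solving the primal: x* = (8.5, 0).
  primal value c^T x* = 51.
Solving the dual: y* = (0, 0, 0, 1.5).
  dual value b^T y* = 51.
Strong duality: c^T x* = b^T y*. Confirmed.

51


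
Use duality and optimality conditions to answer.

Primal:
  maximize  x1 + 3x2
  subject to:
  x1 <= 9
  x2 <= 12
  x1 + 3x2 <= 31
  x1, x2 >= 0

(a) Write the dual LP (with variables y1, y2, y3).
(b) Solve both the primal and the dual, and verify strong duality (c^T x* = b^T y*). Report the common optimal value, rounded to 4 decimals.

The standard primal-dual pair for 'max c^T x s.t. A x <= b, x >= 0' is:
  Dual:  min b^T y  s.t.  A^T y >= c,  y >= 0.

So the dual LP is:
  minimize  9y1 + 12y2 + 31y3
  subject to:
    y1 + y3 >= 1
    y2 + 3y3 >= 3
    y1, y2, y3 >= 0

Solving the primal: x* = (0, 10.3333).
  primal value c^T x* = 31.
Solving the dual: y* = (0, 0, 1).
  dual value b^T y* = 31.
Strong duality: c^T x* = b^T y*. Confirmed.

31


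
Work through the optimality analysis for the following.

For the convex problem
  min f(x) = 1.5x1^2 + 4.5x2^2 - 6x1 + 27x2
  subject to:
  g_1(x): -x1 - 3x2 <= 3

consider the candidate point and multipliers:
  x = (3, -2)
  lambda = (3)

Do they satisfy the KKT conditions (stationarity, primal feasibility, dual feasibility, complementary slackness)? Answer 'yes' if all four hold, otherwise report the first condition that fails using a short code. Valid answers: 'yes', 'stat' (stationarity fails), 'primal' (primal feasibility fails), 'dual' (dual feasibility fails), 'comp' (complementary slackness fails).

Gradient of f: grad f(x) = Q x + c = (3, 9)
Constraint values g_i(x) = a_i^T x - b_i:
  g_1((3, -2)) = 0
Stationarity residual: grad f(x) + sum_i lambda_i a_i = (0, 0)
  -> stationarity OK
Primal feasibility (all g_i <= 0): OK
Dual feasibility (all lambda_i >= 0): OK
Complementary slackness (lambda_i * g_i(x) = 0 for all i): OK

Verdict: yes, KKT holds.

yes


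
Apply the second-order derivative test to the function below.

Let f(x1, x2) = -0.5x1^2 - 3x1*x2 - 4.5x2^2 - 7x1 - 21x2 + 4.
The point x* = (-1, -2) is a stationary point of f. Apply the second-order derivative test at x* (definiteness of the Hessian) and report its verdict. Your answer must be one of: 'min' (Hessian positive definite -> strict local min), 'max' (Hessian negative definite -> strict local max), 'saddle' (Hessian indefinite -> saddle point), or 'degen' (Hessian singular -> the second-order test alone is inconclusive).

Compute the Hessian H = grad^2 f:
  H = [[-1, -3], [-3, -9]]
Verify stationarity: grad f(x*) = H x* + g = (0, 0).
Eigenvalues of H: -10, 0.
H has a zero eigenvalue (singular; negative semidefinite but not definite), so H is neither positive definite, negative definite, nor indefinite. The second-order test alone is inconclusive -> degen.
(Indeed, f is constant along the null direction of H through x*, so x* is not a strict local extremum.)

degen


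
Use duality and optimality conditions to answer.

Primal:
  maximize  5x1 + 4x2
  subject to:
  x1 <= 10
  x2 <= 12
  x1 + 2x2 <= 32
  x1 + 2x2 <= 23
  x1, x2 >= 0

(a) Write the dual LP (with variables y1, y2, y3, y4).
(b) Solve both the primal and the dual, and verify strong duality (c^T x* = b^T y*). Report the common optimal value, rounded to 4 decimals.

The standard primal-dual pair for 'max c^T x s.t. A x <= b, x >= 0' is:
  Dual:  min b^T y  s.t.  A^T y >= c,  y >= 0.

So the dual LP is:
  minimize  10y1 + 12y2 + 32y3 + 23y4
  subject to:
    y1 + y3 + y4 >= 5
    y2 + 2y3 + 2y4 >= 4
    y1, y2, y3, y4 >= 0

Solving the primal: x* = (10, 6.5).
  primal value c^T x* = 76.
Solving the dual: y* = (3, 0, 0, 2).
  dual value b^T y* = 76.
Strong duality: c^T x* = b^T y*. Confirmed.

76


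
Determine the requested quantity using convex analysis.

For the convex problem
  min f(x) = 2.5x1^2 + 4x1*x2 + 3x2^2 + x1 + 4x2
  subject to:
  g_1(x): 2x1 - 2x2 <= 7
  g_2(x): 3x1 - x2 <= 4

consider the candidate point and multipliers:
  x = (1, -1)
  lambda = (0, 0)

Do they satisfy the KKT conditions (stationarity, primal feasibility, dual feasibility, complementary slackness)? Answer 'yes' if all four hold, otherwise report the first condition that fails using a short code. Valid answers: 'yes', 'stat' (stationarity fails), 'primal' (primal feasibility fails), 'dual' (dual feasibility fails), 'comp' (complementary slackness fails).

Gradient of f: grad f(x) = Q x + c = (2, 2)
Constraint values g_i(x) = a_i^T x - b_i:
  g_1((1, -1)) = -3
  g_2((1, -1)) = 0
Stationarity residual: grad f(x) + sum_i lambda_i a_i = (2, 2)
  -> stationarity FAILS
Primal feasibility (all g_i <= 0): OK
Dual feasibility (all lambda_i >= 0): OK
Complementary slackness (lambda_i * g_i(x) = 0 for all i): OK

Verdict: the first failing condition is stationarity -> stat.

stat


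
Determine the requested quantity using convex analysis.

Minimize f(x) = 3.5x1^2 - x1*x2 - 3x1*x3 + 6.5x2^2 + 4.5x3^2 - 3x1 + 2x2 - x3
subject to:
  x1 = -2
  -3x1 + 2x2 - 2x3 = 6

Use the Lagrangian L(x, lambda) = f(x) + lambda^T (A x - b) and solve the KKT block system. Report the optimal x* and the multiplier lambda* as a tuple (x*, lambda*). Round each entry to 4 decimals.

Form the Lagrangian:
  L(x, lambda) = (1/2) x^T Q x + c^T x + lambda^T (A x - b)
Stationarity (grad_x L = 0): Q x + c + A^T lambda = 0.
Primal feasibility: A x = b.

This gives the KKT block system:
  [ Q   A^T ] [ x     ]   [-c ]
  [ A    0  ] [ lambda ] = [ b ]

Solving the linear system:
  x*      = (-2, -0.4091, -0.4091)
  lambda* = (17.3409, 0.6591)
  f(x*)   = 18.1591

x* = (-2, -0.4091, -0.4091), lambda* = (17.3409, 0.6591)


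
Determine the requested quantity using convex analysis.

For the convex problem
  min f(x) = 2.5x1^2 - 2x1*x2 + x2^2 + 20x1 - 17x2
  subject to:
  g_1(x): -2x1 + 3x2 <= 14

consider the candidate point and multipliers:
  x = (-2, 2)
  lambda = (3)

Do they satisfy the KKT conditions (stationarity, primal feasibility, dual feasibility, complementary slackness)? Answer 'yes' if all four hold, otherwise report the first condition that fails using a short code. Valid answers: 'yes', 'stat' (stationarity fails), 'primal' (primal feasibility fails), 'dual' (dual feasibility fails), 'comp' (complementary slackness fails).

Gradient of f: grad f(x) = Q x + c = (6, -9)
Constraint values g_i(x) = a_i^T x - b_i:
  g_1((-2, 2)) = -4
Stationarity residual: grad f(x) + sum_i lambda_i a_i = (0, 0)
  -> stationarity OK
Primal feasibility (all g_i <= 0): OK
Dual feasibility (all lambda_i >= 0): OK
Complementary slackness (lambda_i * g_i(x) = 0 for all i): FAILS

Verdict: the first failing condition is complementary_slackness -> comp.

comp


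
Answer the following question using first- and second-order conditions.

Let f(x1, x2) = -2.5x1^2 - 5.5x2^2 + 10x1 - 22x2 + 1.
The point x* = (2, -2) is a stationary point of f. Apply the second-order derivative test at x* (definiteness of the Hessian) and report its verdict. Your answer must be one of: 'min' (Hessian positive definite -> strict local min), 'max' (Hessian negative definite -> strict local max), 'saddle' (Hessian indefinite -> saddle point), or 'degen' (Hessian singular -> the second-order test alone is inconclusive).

Compute the Hessian H = grad^2 f:
  H = [[-5, 0], [0, -11]]
Verify stationarity: grad f(x*) = H x* + g = (0, 0).
Eigenvalues of H: -11, -5.
Both eigenvalues < 0, so H is negative definite -> x* is a strict local max.

max


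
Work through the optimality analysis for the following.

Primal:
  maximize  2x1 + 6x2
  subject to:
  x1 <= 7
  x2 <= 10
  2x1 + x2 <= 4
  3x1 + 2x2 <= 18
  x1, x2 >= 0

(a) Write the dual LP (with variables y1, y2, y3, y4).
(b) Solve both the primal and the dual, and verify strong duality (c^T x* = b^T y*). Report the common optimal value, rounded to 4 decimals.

The standard primal-dual pair for 'max c^T x s.t. A x <= b, x >= 0' is:
  Dual:  min b^T y  s.t.  A^T y >= c,  y >= 0.

So the dual LP is:
  minimize  7y1 + 10y2 + 4y3 + 18y4
  subject to:
    y1 + 2y3 + 3y4 >= 2
    y2 + y3 + 2y4 >= 6
    y1, y2, y3, y4 >= 0

Solving the primal: x* = (0, 4).
  primal value c^T x* = 24.
Solving the dual: y* = (0, 0, 6, 0).
  dual value b^T y* = 24.
Strong duality: c^T x* = b^T y*. Confirmed.

24


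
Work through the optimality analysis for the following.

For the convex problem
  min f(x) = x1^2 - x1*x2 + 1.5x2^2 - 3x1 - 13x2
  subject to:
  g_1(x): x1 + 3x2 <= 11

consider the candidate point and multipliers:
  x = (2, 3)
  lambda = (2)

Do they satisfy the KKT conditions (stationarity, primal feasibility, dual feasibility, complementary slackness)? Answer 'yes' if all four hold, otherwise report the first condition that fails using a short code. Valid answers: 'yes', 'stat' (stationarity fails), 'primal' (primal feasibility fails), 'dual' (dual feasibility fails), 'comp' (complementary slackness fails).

Gradient of f: grad f(x) = Q x + c = (-2, -6)
Constraint values g_i(x) = a_i^T x - b_i:
  g_1((2, 3)) = 0
Stationarity residual: grad f(x) + sum_i lambda_i a_i = (0, 0)
  -> stationarity OK
Primal feasibility (all g_i <= 0): OK
Dual feasibility (all lambda_i >= 0): OK
Complementary slackness (lambda_i * g_i(x) = 0 for all i): OK

Verdict: yes, KKT holds.

yes


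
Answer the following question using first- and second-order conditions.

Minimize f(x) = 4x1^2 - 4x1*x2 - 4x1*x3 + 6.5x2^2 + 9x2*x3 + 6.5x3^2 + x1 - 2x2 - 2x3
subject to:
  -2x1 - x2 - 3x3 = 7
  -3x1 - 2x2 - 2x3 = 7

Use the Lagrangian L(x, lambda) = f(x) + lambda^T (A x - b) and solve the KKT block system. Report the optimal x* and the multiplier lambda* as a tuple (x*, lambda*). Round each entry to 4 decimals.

Form the Lagrangian:
  L(x, lambda) = (1/2) x^T Q x + c^T x + lambda^T (A x - b)
Stationarity (grad_x L = 0): Q x + c + A^T lambda = 0.
Primal feasibility: A x = b.

This gives the KKT block system:
  [ Q   A^T ] [ x     ]   [-c ]
  [ A    0  ] [ lambda ] = [ b ]

Solving the linear system:
  x*      = (-1.6203, 0.2754, -1.3449)
  lambda* = (-3.2406, -0.4011)
  f(x*)   = 13.0053

x* = (-1.6203, 0.2754, -1.3449), lambda* = (-3.2406, -0.4011)
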